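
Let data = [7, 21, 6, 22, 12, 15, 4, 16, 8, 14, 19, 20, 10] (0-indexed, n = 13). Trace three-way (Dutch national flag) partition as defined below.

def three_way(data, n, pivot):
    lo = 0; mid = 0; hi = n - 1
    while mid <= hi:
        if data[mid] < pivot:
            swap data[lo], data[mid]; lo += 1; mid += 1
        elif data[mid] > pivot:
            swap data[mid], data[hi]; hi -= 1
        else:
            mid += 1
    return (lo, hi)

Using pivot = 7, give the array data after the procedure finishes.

[4, 6, 7, 12, 15, 22, 16, 8, 14, 19, 20, 10, 21]

pivot = 7; lo=0, mid=0, hi=12
data[mid]=7=7: mid=1
data[mid]=21>7: swap data[1],data[12]; hi=11 → [7, 10, 6, 22, 12, 15, 4, 16, 8, 14, 19, 20, 21]
data[mid]=10>7: swap data[1],data[11]; hi=10 → [7, 20, 6, 22, 12, 15, 4, 16, 8, 14, 19, 10, 21]
data[mid]=20>7: swap data[1],data[10]; hi=9 → [7, 19, 6, 22, 12, 15, 4, 16, 8, 14, 20, 10, 21]
data[mid]=19>7: swap data[1],data[9]; hi=8 → [7, 14, 6, 22, 12, 15, 4, 16, 8, 19, 20, 10, 21]
data[mid]=14>7: swap data[1],data[8]; hi=7 → [7, 8, 6, 22, 12, 15, 4, 16, 14, 19, 20, 10, 21]
data[mid]=8>7: swap data[1],data[7]; hi=6 → [7, 16, 6, 22, 12, 15, 4, 8, 14, 19, 20, 10, 21]
data[mid]=16>7: swap data[1],data[6]; hi=5 → [7, 4, 6, 22, 12, 15, 16, 8, 14, 19, 20, 10, 21]
data[mid]=4<7: swap data[0],data[1]; lo=1,mid=2 → [4, 7, 6, 22, 12, 15, 16, 8, 14, 19, 20, 10, 21]
data[mid]=6<7: swap data[1],data[2]; lo=2,mid=3 → [4, 6, 7, 22, 12, 15, 16, 8, 14, 19, 20, 10, 21]
data[mid]=22>7: swap data[3],data[5]; hi=4 → [4, 6, 7, 15, 12, 22, 16, 8, 14, 19, 20, 10, 21]
data[mid]=15>7: swap data[3],data[4]; hi=3 → [4, 6, 7, 12, 15, 22, 16, 8, 14, 19, 20, 10, 21]
data[mid]=12>7: swap data[3],data[3]; hi=2 → [4, 6, 7, 12, 15, 22, 16, 8, 14, 19, 20, 10, 21]
end: lo=2, hi=2; data = [4, 6, 7, 12, 15, 22, 16, 8, 14, 19, 20, 10, 21]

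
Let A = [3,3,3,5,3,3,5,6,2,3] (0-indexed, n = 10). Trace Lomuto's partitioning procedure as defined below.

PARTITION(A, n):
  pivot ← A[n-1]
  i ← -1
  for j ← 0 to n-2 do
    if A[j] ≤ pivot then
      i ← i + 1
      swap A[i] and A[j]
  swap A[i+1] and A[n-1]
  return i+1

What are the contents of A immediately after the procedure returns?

[3,3,3,3,3,2,3,6,5,5]

pivot = A[9] = 3; i = -1
j=0: A[0]=3 ≤ 3 → i=0, swap A[0],A[0] (no change) → [3,3,3,5,3,3,5,6,2,3]
j=1: A[1]=3 ≤ 3 → i=1, swap A[1],A[1] (no change) → [3,3,3,5,3,3,5,6,2,3]
j=2: A[2]=3 ≤ 3 → i=2, swap A[2],A[2] (no change) → [3,3,3,5,3,3,5,6,2,3]
j=3: A[3]=5 > 3 → no swap
j=4: A[4]=3 ≤ 3 → i=3, swap A[3],A[4] → [3,3,3,3,5,3,5,6,2,3]
j=5: A[5]=3 ≤ 3 → i=4, swap A[4],A[5] → [3,3,3,3,3,5,5,6,2,3]
j=6: A[6]=5 > 3 → no swap
j=7: A[7]=6 > 3 → no swap
j=8: A[8]=2 ≤ 3 → i=5, swap A[5],A[8] → [3,3,3,3,3,2,5,6,5,3]
final swap A[6],A[9] → [3,3,3,3,3,2,3,6,5,5]; return 6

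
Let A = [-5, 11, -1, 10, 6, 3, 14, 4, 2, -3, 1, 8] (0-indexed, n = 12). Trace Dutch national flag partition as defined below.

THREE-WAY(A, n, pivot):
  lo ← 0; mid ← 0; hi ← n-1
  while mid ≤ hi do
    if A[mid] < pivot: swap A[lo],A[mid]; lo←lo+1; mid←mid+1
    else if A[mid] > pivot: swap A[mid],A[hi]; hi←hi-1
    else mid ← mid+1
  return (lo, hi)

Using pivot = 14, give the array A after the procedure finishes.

[-5, 11, -1, 10, 6, 3, 4, 2, -3, 1, 8, 14]

pivot = 14; lo=0, mid=0, hi=11
A[mid]=-5<14: swap A[0],A[0]; lo=1,mid=1 → [-5, 11, -1, 10, 6, 3, 14, 4, 2, -3, 1, 8]
A[mid]=11<14: swap A[1],A[1]; lo=2,mid=2 → [-5, 11, -1, 10, 6, 3, 14, 4, 2, -3, 1, 8]
A[mid]=-1<14: swap A[2],A[2]; lo=3,mid=3 → [-5, 11, -1, 10, 6, 3, 14, 4, 2, -3, 1, 8]
A[mid]=10<14: swap A[3],A[3]; lo=4,mid=4 → [-5, 11, -1, 10, 6, 3, 14, 4, 2, -3, 1, 8]
A[mid]=6<14: swap A[4],A[4]; lo=5,mid=5 → [-5, 11, -1, 10, 6, 3, 14, 4, 2, -3, 1, 8]
A[mid]=3<14: swap A[5],A[5]; lo=6,mid=6 → [-5, 11, -1, 10, 6, 3, 14, 4, 2, -3, 1, 8]
A[mid]=14=14: mid=7
A[mid]=4<14: swap A[6],A[7]; lo=7,mid=8 → [-5, 11, -1, 10, 6, 3, 4, 14, 2, -3, 1, 8]
A[mid]=2<14: swap A[7],A[8]; lo=8,mid=9 → [-5, 11, -1, 10, 6, 3, 4, 2, 14, -3, 1, 8]
A[mid]=-3<14: swap A[8],A[9]; lo=9,mid=10 → [-5, 11, -1, 10, 6, 3, 4, 2, -3, 14, 1, 8]
A[mid]=1<14: swap A[9],A[10]; lo=10,mid=11 → [-5, 11, -1, 10, 6, 3, 4, 2, -3, 1, 14, 8]
A[mid]=8<14: swap A[10],A[11]; lo=11,mid=12 → [-5, 11, -1, 10, 6, 3, 4, 2, -3, 1, 8, 14]
end: lo=11, hi=11; A = [-5, 11, -1, 10, 6, 3, 4, 2, -3, 1, 8, 14]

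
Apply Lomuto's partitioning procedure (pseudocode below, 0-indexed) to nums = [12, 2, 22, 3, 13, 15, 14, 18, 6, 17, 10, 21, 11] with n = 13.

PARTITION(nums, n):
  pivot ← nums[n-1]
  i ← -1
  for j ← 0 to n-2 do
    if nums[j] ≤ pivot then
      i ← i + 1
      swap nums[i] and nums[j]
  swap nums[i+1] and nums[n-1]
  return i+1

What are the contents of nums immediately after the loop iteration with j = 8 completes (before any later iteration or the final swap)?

pivot = nums[12] = 11; i = -1
j=0: nums[0]=12 > 11 → no swap
j=1: nums[1]=2 ≤ 11 → i=0, swap nums[0],nums[1] → [2, 12, 22, 3, 13, 15, 14, 18, 6, 17, 10, 21, 11]
j=2: nums[2]=22 > 11 → no swap
j=3: nums[3]=3 ≤ 11 → i=1, swap nums[1],nums[3] → [2, 3, 22, 12, 13, 15, 14, 18, 6, 17, 10, 21, 11]
j=4: nums[4]=13 > 11 → no swap
j=5: nums[5]=15 > 11 → no swap
j=6: nums[6]=14 > 11 → no swap
j=7: nums[7]=18 > 11 → no swap
j=8: nums[8]=6 ≤ 11 → i=2, swap nums[2],nums[8] → [2, 3, 6, 12, 13, 15, 14, 18, 22, 17, 10, 21, 11]
(after j=8) nums = [2, 3, 6, 12, 13, 15, 14, 18, 22, 17, 10, 21, 11]

[2, 3, 6, 12, 13, 15, 14, 18, 22, 17, 10, 21, 11]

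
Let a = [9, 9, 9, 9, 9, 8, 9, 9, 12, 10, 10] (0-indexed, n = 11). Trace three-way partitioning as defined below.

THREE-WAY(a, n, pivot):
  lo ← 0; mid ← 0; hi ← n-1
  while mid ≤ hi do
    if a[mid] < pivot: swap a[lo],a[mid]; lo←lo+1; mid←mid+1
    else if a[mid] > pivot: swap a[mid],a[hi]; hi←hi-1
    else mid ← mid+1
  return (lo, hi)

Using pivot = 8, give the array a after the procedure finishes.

pivot = 8; lo=0, mid=0, hi=10
a[mid]=9>8: swap a[0],a[10]; hi=9 → [10, 9, 9, 9, 9, 8, 9, 9, 12, 10, 9]
a[mid]=10>8: swap a[0],a[9]; hi=8 → [10, 9, 9, 9, 9, 8, 9, 9, 12, 10, 9]
a[mid]=10>8: swap a[0],a[8]; hi=7 → [12, 9, 9, 9, 9, 8, 9, 9, 10, 10, 9]
a[mid]=12>8: swap a[0],a[7]; hi=6 → [9, 9, 9, 9, 9, 8, 9, 12, 10, 10, 9]
a[mid]=9>8: swap a[0],a[6]; hi=5 → [9, 9, 9, 9, 9, 8, 9, 12, 10, 10, 9]
a[mid]=9>8: swap a[0],a[5]; hi=4 → [8, 9, 9, 9, 9, 9, 9, 12, 10, 10, 9]
a[mid]=8=8: mid=1
a[mid]=9>8: swap a[1],a[4]; hi=3 → [8, 9, 9, 9, 9, 9, 9, 12, 10, 10, 9]
a[mid]=9>8: swap a[1],a[3]; hi=2 → [8, 9, 9, 9, 9, 9, 9, 12, 10, 10, 9]
a[mid]=9>8: swap a[1],a[2]; hi=1 → [8, 9, 9, 9, 9, 9, 9, 12, 10, 10, 9]
a[mid]=9>8: swap a[1],a[1]; hi=0 → [8, 9, 9, 9, 9, 9, 9, 12, 10, 10, 9]
end: lo=0, hi=0; a = [8, 9, 9, 9, 9, 9, 9, 12, 10, 10, 9]

[8, 9, 9, 9, 9, 9, 9, 12, 10, 10, 9]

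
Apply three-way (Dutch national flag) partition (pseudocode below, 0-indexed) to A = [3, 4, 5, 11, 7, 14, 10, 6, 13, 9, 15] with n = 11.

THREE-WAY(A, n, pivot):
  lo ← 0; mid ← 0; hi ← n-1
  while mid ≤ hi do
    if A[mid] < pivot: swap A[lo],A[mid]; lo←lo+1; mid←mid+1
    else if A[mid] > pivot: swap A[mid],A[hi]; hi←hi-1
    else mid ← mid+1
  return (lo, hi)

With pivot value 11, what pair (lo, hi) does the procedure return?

pivot = 11; lo=0, mid=0, hi=10
A[mid]=3<11: swap A[0],A[0]; lo=1,mid=1 → [3, 4, 5, 11, 7, 14, 10, 6, 13, 9, 15]
A[mid]=4<11: swap A[1],A[1]; lo=2,mid=2 → [3, 4, 5, 11, 7, 14, 10, 6, 13, 9, 15]
A[mid]=5<11: swap A[2],A[2]; lo=3,mid=3 → [3, 4, 5, 11, 7, 14, 10, 6, 13, 9, 15]
A[mid]=11=11: mid=4
A[mid]=7<11: swap A[3],A[4]; lo=4,mid=5 → [3, 4, 5, 7, 11, 14, 10, 6, 13, 9, 15]
A[mid]=14>11: swap A[5],A[10]; hi=9 → [3, 4, 5, 7, 11, 15, 10, 6, 13, 9, 14]
A[mid]=15>11: swap A[5],A[9]; hi=8 → [3, 4, 5, 7, 11, 9, 10, 6, 13, 15, 14]
A[mid]=9<11: swap A[4],A[5]; lo=5,mid=6 → [3, 4, 5, 7, 9, 11, 10, 6, 13, 15, 14]
A[mid]=10<11: swap A[5],A[6]; lo=6,mid=7 → [3, 4, 5, 7, 9, 10, 11, 6, 13, 15, 14]
A[mid]=6<11: swap A[6],A[7]; lo=7,mid=8 → [3, 4, 5, 7, 9, 10, 6, 11, 13, 15, 14]
A[mid]=13>11: swap A[8],A[8]; hi=7 → [3, 4, 5, 7, 9, 10, 6, 11, 13, 15, 14]
end: lo=7, hi=7; A = [3, 4, 5, 7, 9, 10, 6, 11, 13, 15, 14]

(7, 7)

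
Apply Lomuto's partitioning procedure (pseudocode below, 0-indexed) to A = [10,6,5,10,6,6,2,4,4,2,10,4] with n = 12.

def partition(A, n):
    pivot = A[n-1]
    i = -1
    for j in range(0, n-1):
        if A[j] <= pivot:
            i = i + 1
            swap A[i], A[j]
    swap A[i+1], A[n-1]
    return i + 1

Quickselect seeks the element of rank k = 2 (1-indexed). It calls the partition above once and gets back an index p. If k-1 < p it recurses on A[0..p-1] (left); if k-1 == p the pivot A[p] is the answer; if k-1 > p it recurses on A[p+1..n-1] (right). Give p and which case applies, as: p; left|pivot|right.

pivot=4, i=-1
j=0: 10>4, skip
j=1: 6>4, skip
j=2: 5>4, skip
j=3: 10>4, skip
j=4: 6>4, skip
j=5: 6>4, skip
j=6: 2≤4, i=0, swap(0,6) ⇒ [2,6,5,10,6,6,10,4,4,2,10,4]
j=7: 4≤4, i=1, swap(1,7) ⇒ [2,4,5,10,6,6,10,6,4,2,10,4]
j=8: 4≤4, i=2, swap(2,8) ⇒ [2,4,4,10,6,6,10,6,5,2,10,4]
j=9: 2≤4, i=3, swap(3,9) ⇒ [2,4,4,2,6,6,10,6,5,10,10,4]
j=10: 10>4, skip
swap(4,11) ⇒ [2,4,4,2,4,6,10,6,5,10,10,6]; return 4
p = 4; k-1 = 1 < 4 ⇒ left

4; left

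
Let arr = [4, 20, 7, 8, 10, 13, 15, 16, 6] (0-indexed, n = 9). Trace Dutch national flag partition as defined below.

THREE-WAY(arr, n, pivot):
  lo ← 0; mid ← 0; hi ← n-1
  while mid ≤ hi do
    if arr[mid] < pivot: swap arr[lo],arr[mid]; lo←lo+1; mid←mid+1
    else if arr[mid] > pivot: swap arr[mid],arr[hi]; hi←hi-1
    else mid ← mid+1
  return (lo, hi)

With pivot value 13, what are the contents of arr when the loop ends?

[4, 6, 7, 8, 10, 13, 16, 15, 20]

pivot = 13; lo=0, mid=0, hi=8
arr[mid]=4<13: swap arr[0],arr[0]; lo=1,mid=1 → [4, 20, 7, 8, 10, 13, 15, 16, 6]
arr[mid]=20>13: swap arr[1],arr[8]; hi=7 → [4, 6, 7, 8, 10, 13, 15, 16, 20]
arr[mid]=6<13: swap arr[1],arr[1]; lo=2,mid=2 → [4, 6, 7, 8, 10, 13, 15, 16, 20]
arr[mid]=7<13: swap arr[2],arr[2]; lo=3,mid=3 → [4, 6, 7, 8, 10, 13, 15, 16, 20]
arr[mid]=8<13: swap arr[3],arr[3]; lo=4,mid=4 → [4, 6, 7, 8, 10, 13, 15, 16, 20]
arr[mid]=10<13: swap arr[4],arr[4]; lo=5,mid=5 → [4, 6, 7, 8, 10, 13, 15, 16, 20]
arr[mid]=13=13: mid=6
arr[mid]=15>13: swap arr[6],arr[7]; hi=6 → [4, 6, 7, 8, 10, 13, 16, 15, 20]
arr[mid]=16>13: swap arr[6],arr[6]; hi=5 → [4, 6, 7, 8, 10, 13, 16, 15, 20]
end: lo=5, hi=5; arr = [4, 6, 7, 8, 10, 13, 16, 15, 20]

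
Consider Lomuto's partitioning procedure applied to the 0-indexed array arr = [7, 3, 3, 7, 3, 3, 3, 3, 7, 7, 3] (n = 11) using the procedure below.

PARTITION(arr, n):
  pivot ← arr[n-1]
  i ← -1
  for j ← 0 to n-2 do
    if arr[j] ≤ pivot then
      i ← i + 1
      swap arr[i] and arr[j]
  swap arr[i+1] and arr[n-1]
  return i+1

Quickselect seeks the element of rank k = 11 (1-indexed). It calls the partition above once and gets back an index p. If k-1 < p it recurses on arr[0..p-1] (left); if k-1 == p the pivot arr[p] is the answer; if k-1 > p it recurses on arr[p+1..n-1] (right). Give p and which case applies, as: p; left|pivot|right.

pivot = arr[10] = 3; i = -1
j=0: arr[0]=7 > 3 → no swap
j=1: arr[1]=3 ≤ 3 → i=0, swap arr[0],arr[1] → [3, 7, 3, 7, 3, 3, 3, 3, 7, 7, 3]
j=2: arr[2]=3 ≤ 3 → i=1, swap arr[1],arr[2] → [3, 3, 7, 7, 3, 3, 3, 3, 7, 7, 3]
j=3: arr[3]=7 > 3 → no swap
j=4: arr[4]=3 ≤ 3 → i=2, swap arr[2],arr[4] → [3, 3, 3, 7, 7, 3, 3, 3, 7, 7, 3]
j=5: arr[5]=3 ≤ 3 → i=3, swap arr[3],arr[5] → [3, 3, 3, 3, 7, 7, 3, 3, 7, 7, 3]
j=6: arr[6]=3 ≤ 3 → i=4, swap arr[4],arr[6] → [3, 3, 3, 3, 3, 7, 7, 3, 7, 7, 3]
j=7: arr[7]=3 ≤ 3 → i=5, swap arr[5],arr[7] → [3, 3, 3, 3, 3, 3, 7, 7, 7, 7, 3]
j=8: arr[8]=7 > 3 → no swap
j=9: arr[9]=7 > 3 → no swap
final swap arr[6],arr[10] → [3, 3, 3, 3, 3, 3, 3, 7, 7, 7, 7]; return 6
p = 6; k-1 = 10 > 6 ⇒ right

6; right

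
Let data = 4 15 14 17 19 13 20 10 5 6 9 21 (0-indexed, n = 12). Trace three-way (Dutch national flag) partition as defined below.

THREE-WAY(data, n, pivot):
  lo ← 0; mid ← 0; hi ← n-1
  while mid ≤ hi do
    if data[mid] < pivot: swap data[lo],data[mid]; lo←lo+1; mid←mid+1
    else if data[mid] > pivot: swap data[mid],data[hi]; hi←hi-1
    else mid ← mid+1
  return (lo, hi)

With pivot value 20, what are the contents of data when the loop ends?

4 15 14 17 19 13 10 5 6 9 20 21

lo=0 mid=0 hi=11
4<20: swap(0,0), lo=1 mid=1 ⇒ 4 15 14 17 19 13 20 10 5 6 9 21
15<20: swap(1,1), lo=2 mid=2 ⇒ 4 15 14 17 19 13 20 10 5 6 9 21
14<20: swap(2,2), lo=3 mid=3 ⇒ 4 15 14 17 19 13 20 10 5 6 9 21
17<20: swap(3,3), lo=4 mid=4 ⇒ 4 15 14 17 19 13 20 10 5 6 9 21
19<20: swap(4,4), lo=5 mid=5 ⇒ 4 15 14 17 19 13 20 10 5 6 9 21
13<20: swap(5,5), lo=6 mid=6 ⇒ 4 15 14 17 19 13 20 10 5 6 9 21
20=20: mid=7
10<20: swap(6,7), lo=7 mid=8 ⇒ 4 15 14 17 19 13 10 20 5 6 9 21
5<20: swap(7,8), lo=8 mid=9 ⇒ 4 15 14 17 19 13 10 5 20 6 9 21
6<20: swap(8,9), lo=9 mid=10 ⇒ 4 15 14 17 19 13 10 5 6 20 9 21
9<20: swap(9,10), lo=10 mid=11 ⇒ 4 15 14 17 19 13 10 5 6 9 20 21
21>20: swap(11,11), hi=10 ⇒ 4 15 14 17 19 13 10 5 6 9 20 21
done. lo=10 hi=10; data=4 15 14 17 19 13 10 5 6 9 20 21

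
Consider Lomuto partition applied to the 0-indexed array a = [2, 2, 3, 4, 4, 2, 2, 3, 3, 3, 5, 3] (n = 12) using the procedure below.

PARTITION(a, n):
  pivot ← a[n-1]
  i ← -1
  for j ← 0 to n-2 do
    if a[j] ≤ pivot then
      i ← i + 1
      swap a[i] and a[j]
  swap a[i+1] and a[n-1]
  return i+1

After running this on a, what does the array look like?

pivot=3, i=-1
j=0: 2≤3, i=0, swap(0,0) ⇒ [2, 2, 3, 4, 4, 2, 2, 3, 3, 3, 5, 3]
j=1: 2≤3, i=1, swap(1,1) ⇒ [2, 2, 3, 4, 4, 2, 2, 3, 3, 3, 5, 3]
j=2: 3≤3, i=2, swap(2,2) ⇒ [2, 2, 3, 4, 4, 2, 2, 3, 3, 3, 5, 3]
j=3: 4>3, skip
j=4: 4>3, skip
j=5: 2≤3, i=3, swap(3,5) ⇒ [2, 2, 3, 2, 4, 4, 2, 3, 3, 3, 5, 3]
j=6: 2≤3, i=4, swap(4,6) ⇒ [2, 2, 3, 2, 2, 4, 4, 3, 3, 3, 5, 3]
j=7: 3≤3, i=5, swap(5,7) ⇒ [2, 2, 3, 2, 2, 3, 4, 4, 3, 3, 5, 3]
j=8: 3≤3, i=6, swap(6,8) ⇒ [2, 2, 3, 2, 2, 3, 3, 4, 4, 3, 5, 3]
j=9: 3≤3, i=7, swap(7,9) ⇒ [2, 2, 3, 2, 2, 3, 3, 3, 4, 4, 5, 3]
j=10: 5>3, skip
swap(8,11) ⇒ [2, 2, 3, 2, 2, 3, 3, 3, 3, 4, 5, 4]; return 8

[2, 2, 3, 2, 2, 3, 3, 3, 3, 4, 5, 4]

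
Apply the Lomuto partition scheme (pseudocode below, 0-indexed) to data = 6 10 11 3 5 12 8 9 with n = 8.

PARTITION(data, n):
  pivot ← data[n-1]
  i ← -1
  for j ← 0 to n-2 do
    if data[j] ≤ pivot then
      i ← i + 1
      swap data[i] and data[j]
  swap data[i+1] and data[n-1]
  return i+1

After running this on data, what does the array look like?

pivot=9, i=-1
j=0: 6≤9, i=0, swap(0,0) ⇒ 6 10 11 3 5 12 8 9
j=1: 10>9, skip
j=2: 11>9, skip
j=3: 3≤9, i=1, swap(1,3) ⇒ 6 3 11 10 5 12 8 9
j=4: 5≤9, i=2, swap(2,4) ⇒ 6 3 5 10 11 12 8 9
j=5: 12>9, skip
j=6: 8≤9, i=3, swap(3,6) ⇒ 6 3 5 8 11 12 10 9
swap(4,7) ⇒ 6 3 5 8 9 12 10 11; return 4

6 3 5 8 9 12 10 11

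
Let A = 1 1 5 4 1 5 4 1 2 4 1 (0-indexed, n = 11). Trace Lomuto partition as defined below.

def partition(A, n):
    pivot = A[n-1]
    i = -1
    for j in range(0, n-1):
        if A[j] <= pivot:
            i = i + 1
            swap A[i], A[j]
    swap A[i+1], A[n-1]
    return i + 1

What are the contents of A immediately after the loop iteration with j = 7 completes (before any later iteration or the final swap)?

1 1 1 1 5 5 4 4 2 4 1

pivot = A[10] = 1; i = -1
j=0: A[0]=1 ≤ 1 → i=0, swap A[0],A[0] (no change) → 1 1 5 4 1 5 4 1 2 4 1
j=1: A[1]=1 ≤ 1 → i=1, swap A[1],A[1] (no change) → 1 1 5 4 1 5 4 1 2 4 1
j=2: A[2]=5 > 1 → no swap
j=3: A[3]=4 > 1 → no swap
j=4: A[4]=1 ≤ 1 → i=2, swap A[2],A[4] → 1 1 1 4 5 5 4 1 2 4 1
j=5: A[5]=5 > 1 → no swap
j=6: A[6]=4 > 1 → no swap
j=7: A[7]=1 ≤ 1 → i=3, swap A[3],A[7] → 1 1 1 1 5 5 4 4 2 4 1
(after j=7) A = 1 1 1 1 5 5 4 4 2 4 1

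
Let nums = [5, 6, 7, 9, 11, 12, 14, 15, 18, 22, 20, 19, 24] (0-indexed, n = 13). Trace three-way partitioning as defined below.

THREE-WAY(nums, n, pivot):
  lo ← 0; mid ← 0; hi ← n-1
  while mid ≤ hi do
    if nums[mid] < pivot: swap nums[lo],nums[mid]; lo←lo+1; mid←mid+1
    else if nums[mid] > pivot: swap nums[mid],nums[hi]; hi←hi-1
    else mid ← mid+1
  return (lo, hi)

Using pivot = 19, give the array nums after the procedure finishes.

lo=0 mid=0 hi=12
5<19: swap(0,0), lo=1 mid=1 ⇒ [5, 6, 7, 9, 11, 12, 14, 15, 18, 22, 20, 19, 24]
6<19: swap(1,1), lo=2 mid=2 ⇒ [5, 6, 7, 9, 11, 12, 14, 15, 18, 22, 20, 19, 24]
7<19: swap(2,2), lo=3 mid=3 ⇒ [5, 6, 7, 9, 11, 12, 14, 15, 18, 22, 20, 19, 24]
9<19: swap(3,3), lo=4 mid=4 ⇒ [5, 6, 7, 9, 11, 12, 14, 15, 18, 22, 20, 19, 24]
11<19: swap(4,4), lo=5 mid=5 ⇒ [5, 6, 7, 9, 11, 12, 14, 15, 18, 22, 20, 19, 24]
12<19: swap(5,5), lo=6 mid=6 ⇒ [5, 6, 7, 9, 11, 12, 14, 15, 18, 22, 20, 19, 24]
14<19: swap(6,6), lo=7 mid=7 ⇒ [5, 6, 7, 9, 11, 12, 14, 15, 18, 22, 20, 19, 24]
15<19: swap(7,7), lo=8 mid=8 ⇒ [5, 6, 7, 9, 11, 12, 14, 15, 18, 22, 20, 19, 24]
18<19: swap(8,8), lo=9 mid=9 ⇒ [5, 6, 7, 9, 11, 12, 14, 15, 18, 22, 20, 19, 24]
22>19: swap(9,12), hi=11 ⇒ [5, 6, 7, 9, 11, 12, 14, 15, 18, 24, 20, 19, 22]
24>19: swap(9,11), hi=10 ⇒ [5, 6, 7, 9, 11, 12, 14, 15, 18, 19, 20, 24, 22]
19=19: mid=10
20>19: swap(10,10), hi=9 ⇒ [5, 6, 7, 9, 11, 12, 14, 15, 18, 19, 20, 24, 22]
done. lo=9 hi=9; nums=[5, 6, 7, 9, 11, 12, 14, 15, 18, 19, 20, 24, 22]

[5, 6, 7, 9, 11, 12, 14, 15, 18, 19, 20, 24, 22]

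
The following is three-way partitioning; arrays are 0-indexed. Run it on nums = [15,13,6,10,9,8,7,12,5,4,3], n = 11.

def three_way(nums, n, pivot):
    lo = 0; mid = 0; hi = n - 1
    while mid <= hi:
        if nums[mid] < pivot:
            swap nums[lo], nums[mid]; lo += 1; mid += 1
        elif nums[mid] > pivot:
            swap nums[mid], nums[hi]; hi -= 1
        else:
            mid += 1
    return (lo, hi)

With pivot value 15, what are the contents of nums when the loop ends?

[13,6,10,9,8,7,12,5,4,3,15]

lo=0 mid=0 hi=10
15=15: mid=1
13<15: swap(0,1), lo=1 mid=2 ⇒ [13,15,6,10,9,8,7,12,5,4,3]
6<15: swap(1,2), lo=2 mid=3 ⇒ [13,6,15,10,9,8,7,12,5,4,3]
10<15: swap(2,3), lo=3 mid=4 ⇒ [13,6,10,15,9,8,7,12,5,4,3]
9<15: swap(3,4), lo=4 mid=5 ⇒ [13,6,10,9,15,8,7,12,5,4,3]
8<15: swap(4,5), lo=5 mid=6 ⇒ [13,6,10,9,8,15,7,12,5,4,3]
7<15: swap(5,6), lo=6 mid=7 ⇒ [13,6,10,9,8,7,15,12,5,4,3]
12<15: swap(6,7), lo=7 mid=8 ⇒ [13,6,10,9,8,7,12,15,5,4,3]
5<15: swap(7,8), lo=8 mid=9 ⇒ [13,6,10,9,8,7,12,5,15,4,3]
4<15: swap(8,9), lo=9 mid=10 ⇒ [13,6,10,9,8,7,12,5,4,15,3]
3<15: swap(9,10), lo=10 mid=11 ⇒ [13,6,10,9,8,7,12,5,4,3,15]
done. lo=10 hi=10; nums=[13,6,10,9,8,7,12,5,4,3,15]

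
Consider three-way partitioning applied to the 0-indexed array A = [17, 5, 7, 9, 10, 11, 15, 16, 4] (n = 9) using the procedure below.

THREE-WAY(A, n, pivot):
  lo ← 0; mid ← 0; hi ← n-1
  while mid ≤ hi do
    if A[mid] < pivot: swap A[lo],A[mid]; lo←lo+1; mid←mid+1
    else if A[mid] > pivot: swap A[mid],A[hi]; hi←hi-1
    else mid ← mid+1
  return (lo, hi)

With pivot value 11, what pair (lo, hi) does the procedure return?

pivot = 11; lo=0, mid=0, hi=8
A[mid]=17>11: swap A[0],A[8]; hi=7 → [4, 5, 7, 9, 10, 11, 15, 16, 17]
A[mid]=4<11: swap A[0],A[0]; lo=1,mid=1 → [4, 5, 7, 9, 10, 11, 15, 16, 17]
A[mid]=5<11: swap A[1],A[1]; lo=2,mid=2 → [4, 5, 7, 9, 10, 11, 15, 16, 17]
A[mid]=7<11: swap A[2],A[2]; lo=3,mid=3 → [4, 5, 7, 9, 10, 11, 15, 16, 17]
A[mid]=9<11: swap A[3],A[3]; lo=4,mid=4 → [4, 5, 7, 9, 10, 11, 15, 16, 17]
A[mid]=10<11: swap A[4],A[4]; lo=5,mid=5 → [4, 5, 7, 9, 10, 11, 15, 16, 17]
A[mid]=11=11: mid=6
A[mid]=15>11: swap A[6],A[7]; hi=6 → [4, 5, 7, 9, 10, 11, 16, 15, 17]
A[mid]=16>11: swap A[6],A[6]; hi=5 → [4, 5, 7, 9, 10, 11, 16, 15, 17]
end: lo=5, hi=5; A = [4, 5, 7, 9, 10, 11, 16, 15, 17]

(5, 5)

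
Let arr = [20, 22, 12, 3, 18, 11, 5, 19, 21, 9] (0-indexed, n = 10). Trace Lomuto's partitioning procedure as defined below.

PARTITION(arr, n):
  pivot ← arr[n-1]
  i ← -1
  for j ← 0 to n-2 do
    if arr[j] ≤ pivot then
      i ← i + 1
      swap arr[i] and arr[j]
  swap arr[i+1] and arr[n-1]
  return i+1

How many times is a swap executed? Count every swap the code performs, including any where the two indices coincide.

3

pivot = arr[9] = 9; i = -1
j=0: arr[0]=20 > 9 → no swap
j=1: arr[1]=22 > 9 → no swap
j=2: arr[2]=12 > 9 → no swap
j=3: arr[3]=3 ≤ 9 → i=0, swap arr[0],arr[3] → [3, 22, 12, 20, 18, 11, 5, 19, 21, 9]
j=4: arr[4]=18 > 9 → no swap
j=5: arr[5]=11 > 9 → no swap
j=6: arr[6]=5 ≤ 9 → i=1, swap arr[1],arr[6] → [3, 5, 12, 20, 18, 11, 22, 19, 21, 9]
j=7: arr[7]=19 > 9 → no swap
j=8: arr[8]=21 > 9 → no swap
final swap arr[2],arr[9] → [3, 5, 9, 20, 18, 11, 22, 19, 21, 12]; return 2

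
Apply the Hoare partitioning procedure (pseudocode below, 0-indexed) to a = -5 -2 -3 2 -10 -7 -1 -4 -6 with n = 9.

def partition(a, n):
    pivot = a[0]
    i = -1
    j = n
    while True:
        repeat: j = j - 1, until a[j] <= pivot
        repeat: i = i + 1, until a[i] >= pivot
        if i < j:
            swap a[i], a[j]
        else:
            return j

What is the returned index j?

pivot=-5
j stops at 8 (-6), i stops at 0 (-5); swap ⇒ -6 -2 -3 2 -10 -7 -1 -4 -5
j stops at 5 (-7), i stops at 1 (-2); swap ⇒ -6 -7 -3 2 -10 -2 -1 -4 -5
j stops at 4 (-10), i stops at 2 (-3); swap ⇒ -6 -7 -10 2 -3 -2 -1 -4 -5
j stops at 2, i stops at 3; i≥j ⇒ return 2. a=-6 -7 -10 2 -3 -2 -1 -4 -5

2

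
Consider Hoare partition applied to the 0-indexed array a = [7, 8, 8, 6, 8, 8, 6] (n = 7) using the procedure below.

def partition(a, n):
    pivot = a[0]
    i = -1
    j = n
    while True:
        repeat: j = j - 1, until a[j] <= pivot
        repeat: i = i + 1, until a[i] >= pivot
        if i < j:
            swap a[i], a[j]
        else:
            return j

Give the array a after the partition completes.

pivot = a[0] = 7; i = -1, j = 7
j→6 (a[6]=6≤7), i→0 (a[0]=7≥7); i<j, swap → [6, 8, 8, 6, 8, 8, 7]
j→3 (a[3]=6≤7), i→1 (a[1]=8≥7); i<j, swap → [6, 6, 8, 8, 8, 8, 7]
j→1, i→2; i≥j, return j=1. a = [6, 6, 8, 8, 8, 8, 7]

[6, 6, 8, 8, 8, 8, 7]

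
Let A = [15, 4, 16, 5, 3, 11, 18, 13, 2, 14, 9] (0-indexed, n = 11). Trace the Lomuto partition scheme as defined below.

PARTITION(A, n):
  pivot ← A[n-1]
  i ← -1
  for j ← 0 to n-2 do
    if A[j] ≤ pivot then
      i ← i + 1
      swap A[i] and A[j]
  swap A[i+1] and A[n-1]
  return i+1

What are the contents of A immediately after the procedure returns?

[4, 5, 3, 2, 9, 11, 18, 13, 15, 14, 16]

pivot = A[10] = 9; i = -1
j=0: A[0]=15 > 9 → no swap
j=1: A[1]=4 ≤ 9 → i=0, swap A[0],A[1] → [4, 15, 16, 5, 3, 11, 18, 13, 2, 14, 9]
j=2: A[2]=16 > 9 → no swap
j=3: A[3]=5 ≤ 9 → i=1, swap A[1],A[3] → [4, 5, 16, 15, 3, 11, 18, 13, 2, 14, 9]
j=4: A[4]=3 ≤ 9 → i=2, swap A[2],A[4] → [4, 5, 3, 15, 16, 11, 18, 13, 2, 14, 9]
j=5: A[5]=11 > 9 → no swap
j=6: A[6]=18 > 9 → no swap
j=7: A[7]=13 > 9 → no swap
j=8: A[8]=2 ≤ 9 → i=3, swap A[3],A[8] → [4, 5, 3, 2, 16, 11, 18, 13, 15, 14, 9]
j=9: A[9]=14 > 9 → no swap
final swap A[4],A[10] → [4, 5, 3, 2, 9, 11, 18, 13, 15, 14, 16]; return 4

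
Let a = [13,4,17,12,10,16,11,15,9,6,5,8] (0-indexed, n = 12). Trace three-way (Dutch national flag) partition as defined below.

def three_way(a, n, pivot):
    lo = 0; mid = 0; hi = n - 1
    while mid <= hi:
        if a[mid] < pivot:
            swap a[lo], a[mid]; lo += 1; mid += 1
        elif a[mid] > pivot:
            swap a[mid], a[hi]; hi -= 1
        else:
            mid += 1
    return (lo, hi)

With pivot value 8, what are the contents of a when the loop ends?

[4,5,6,8,16,11,15,9,10,12,17,13]

pivot = 8; lo=0, mid=0, hi=11
a[mid]=13>8: swap a[0],a[11]; hi=10 → [8,4,17,12,10,16,11,15,9,6,5,13]
a[mid]=8=8: mid=1
a[mid]=4<8: swap a[0],a[1]; lo=1,mid=2 → [4,8,17,12,10,16,11,15,9,6,5,13]
a[mid]=17>8: swap a[2],a[10]; hi=9 → [4,8,5,12,10,16,11,15,9,6,17,13]
a[mid]=5<8: swap a[1],a[2]; lo=2,mid=3 → [4,5,8,12,10,16,11,15,9,6,17,13]
a[mid]=12>8: swap a[3],a[9]; hi=8 → [4,5,8,6,10,16,11,15,9,12,17,13]
a[mid]=6<8: swap a[2],a[3]; lo=3,mid=4 → [4,5,6,8,10,16,11,15,9,12,17,13]
a[mid]=10>8: swap a[4],a[8]; hi=7 → [4,5,6,8,9,16,11,15,10,12,17,13]
a[mid]=9>8: swap a[4],a[7]; hi=6 → [4,5,6,8,15,16,11,9,10,12,17,13]
a[mid]=15>8: swap a[4],a[6]; hi=5 → [4,5,6,8,11,16,15,9,10,12,17,13]
a[mid]=11>8: swap a[4],a[5]; hi=4 → [4,5,6,8,16,11,15,9,10,12,17,13]
a[mid]=16>8: swap a[4],a[4]; hi=3 → [4,5,6,8,16,11,15,9,10,12,17,13]
end: lo=3, hi=3; a = [4,5,6,8,16,11,15,9,10,12,17,13]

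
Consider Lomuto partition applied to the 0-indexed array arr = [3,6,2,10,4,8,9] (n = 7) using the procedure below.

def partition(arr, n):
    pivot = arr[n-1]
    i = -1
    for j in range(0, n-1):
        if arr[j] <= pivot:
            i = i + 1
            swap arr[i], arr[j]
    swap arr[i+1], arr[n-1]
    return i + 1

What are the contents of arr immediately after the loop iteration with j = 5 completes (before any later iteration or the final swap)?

pivot = arr[6] = 9; i = -1
j=0: arr[0]=3 ≤ 9 → i=0, swap arr[0],arr[0] (no change) → [3,6,2,10,4,8,9]
j=1: arr[1]=6 ≤ 9 → i=1, swap arr[1],arr[1] (no change) → [3,6,2,10,4,8,9]
j=2: arr[2]=2 ≤ 9 → i=2, swap arr[2],arr[2] (no change) → [3,6,2,10,4,8,9]
j=3: arr[3]=10 > 9 → no swap
j=4: arr[4]=4 ≤ 9 → i=3, swap arr[3],arr[4] → [3,6,2,4,10,8,9]
j=5: arr[5]=8 ≤ 9 → i=4, swap arr[4],arr[5] → [3,6,2,4,8,10,9]
(after j=5) arr = [3,6,2,4,8,10,9]

[3,6,2,4,8,10,9]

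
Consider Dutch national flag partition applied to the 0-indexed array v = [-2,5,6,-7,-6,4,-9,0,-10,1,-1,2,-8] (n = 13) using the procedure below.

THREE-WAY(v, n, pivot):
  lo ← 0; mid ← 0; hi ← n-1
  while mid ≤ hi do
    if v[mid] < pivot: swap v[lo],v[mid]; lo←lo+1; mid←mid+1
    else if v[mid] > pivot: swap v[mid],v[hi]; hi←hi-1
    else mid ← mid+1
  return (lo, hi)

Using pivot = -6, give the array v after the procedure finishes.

pivot = -6; lo=0, mid=0, hi=12
v[mid]=-2>-6: swap v[0],v[12]; hi=11 → [-8,5,6,-7,-6,4,-9,0,-10,1,-1,2,-2]
v[mid]=-8<-6: swap v[0],v[0]; lo=1,mid=1 → [-8,5,6,-7,-6,4,-9,0,-10,1,-1,2,-2]
v[mid]=5>-6: swap v[1],v[11]; hi=10 → [-8,2,6,-7,-6,4,-9,0,-10,1,-1,5,-2]
v[mid]=2>-6: swap v[1],v[10]; hi=9 → [-8,-1,6,-7,-6,4,-9,0,-10,1,2,5,-2]
v[mid]=-1>-6: swap v[1],v[9]; hi=8 → [-8,1,6,-7,-6,4,-9,0,-10,-1,2,5,-2]
v[mid]=1>-6: swap v[1],v[8]; hi=7 → [-8,-10,6,-7,-6,4,-9,0,1,-1,2,5,-2]
v[mid]=-10<-6: swap v[1],v[1]; lo=2,mid=2 → [-8,-10,6,-7,-6,4,-9,0,1,-1,2,5,-2]
v[mid]=6>-6: swap v[2],v[7]; hi=6 → [-8,-10,0,-7,-6,4,-9,6,1,-1,2,5,-2]
v[mid]=0>-6: swap v[2],v[6]; hi=5 → [-8,-10,-9,-7,-6,4,0,6,1,-1,2,5,-2]
v[mid]=-9<-6: swap v[2],v[2]; lo=3,mid=3 → [-8,-10,-9,-7,-6,4,0,6,1,-1,2,5,-2]
v[mid]=-7<-6: swap v[3],v[3]; lo=4,mid=4 → [-8,-10,-9,-7,-6,4,0,6,1,-1,2,5,-2]
v[mid]=-6=-6: mid=5
v[mid]=4>-6: swap v[5],v[5]; hi=4 → [-8,-10,-9,-7,-6,4,0,6,1,-1,2,5,-2]
end: lo=4, hi=4; v = [-8,-10,-9,-7,-6,4,0,6,1,-1,2,5,-2]

[-8,-10,-9,-7,-6,4,0,6,1,-1,2,5,-2]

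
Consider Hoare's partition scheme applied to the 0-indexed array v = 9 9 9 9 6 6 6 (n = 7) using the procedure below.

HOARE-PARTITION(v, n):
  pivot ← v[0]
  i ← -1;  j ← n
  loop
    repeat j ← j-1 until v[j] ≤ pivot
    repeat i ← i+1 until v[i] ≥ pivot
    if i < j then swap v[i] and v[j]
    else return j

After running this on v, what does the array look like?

pivot=9
j stops at 6 (6), i stops at 0 (9); swap ⇒ 6 9 9 9 6 6 9
j stops at 5 (6), i stops at 1 (9); swap ⇒ 6 6 9 9 6 9 9
j stops at 4 (6), i stops at 2 (9); swap ⇒ 6 6 6 9 9 9 9
j stops at 3, i stops at 3; i≥j ⇒ return 3. v=6 6 6 9 9 9 9

6 6 6 9 9 9 9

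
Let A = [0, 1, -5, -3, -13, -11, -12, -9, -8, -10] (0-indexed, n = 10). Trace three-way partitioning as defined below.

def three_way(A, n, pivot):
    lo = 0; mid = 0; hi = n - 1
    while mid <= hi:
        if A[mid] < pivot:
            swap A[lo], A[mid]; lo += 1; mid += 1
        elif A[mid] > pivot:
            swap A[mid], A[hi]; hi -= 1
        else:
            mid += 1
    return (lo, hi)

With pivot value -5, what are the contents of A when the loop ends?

[-10, -8, -9, -13, -11, -12, -5, -3, 1, 0]

pivot = -5; lo=0, mid=0, hi=9
A[mid]=0>-5: swap A[0],A[9]; hi=8 → [-10, 1, -5, -3, -13, -11, -12, -9, -8, 0]
A[mid]=-10<-5: swap A[0],A[0]; lo=1,mid=1 → [-10, 1, -5, -3, -13, -11, -12, -9, -8, 0]
A[mid]=1>-5: swap A[1],A[8]; hi=7 → [-10, -8, -5, -3, -13, -11, -12, -9, 1, 0]
A[mid]=-8<-5: swap A[1],A[1]; lo=2,mid=2 → [-10, -8, -5, -3, -13, -11, -12, -9, 1, 0]
A[mid]=-5=-5: mid=3
A[mid]=-3>-5: swap A[3],A[7]; hi=6 → [-10, -8, -5, -9, -13, -11, -12, -3, 1, 0]
A[mid]=-9<-5: swap A[2],A[3]; lo=3,mid=4 → [-10, -8, -9, -5, -13, -11, -12, -3, 1, 0]
A[mid]=-13<-5: swap A[3],A[4]; lo=4,mid=5 → [-10, -8, -9, -13, -5, -11, -12, -3, 1, 0]
A[mid]=-11<-5: swap A[4],A[5]; lo=5,mid=6 → [-10, -8, -9, -13, -11, -5, -12, -3, 1, 0]
A[mid]=-12<-5: swap A[5],A[6]; lo=6,mid=7 → [-10, -8, -9, -13, -11, -12, -5, -3, 1, 0]
end: lo=6, hi=6; A = [-10, -8, -9, -13, -11, -12, -5, -3, 1, 0]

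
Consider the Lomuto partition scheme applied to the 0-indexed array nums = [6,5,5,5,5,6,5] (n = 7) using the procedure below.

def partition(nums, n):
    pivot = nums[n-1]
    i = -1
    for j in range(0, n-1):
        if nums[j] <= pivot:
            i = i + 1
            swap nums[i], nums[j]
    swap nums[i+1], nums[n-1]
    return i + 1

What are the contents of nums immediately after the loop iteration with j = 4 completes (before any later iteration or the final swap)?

pivot=5, i=-1
j=0: 6>5, skip
j=1: 5≤5, i=0, swap(0,1) ⇒ [5,6,5,5,5,6,5]
j=2: 5≤5, i=1, swap(1,2) ⇒ [5,5,6,5,5,6,5]
j=3: 5≤5, i=2, swap(2,3) ⇒ [5,5,5,6,5,6,5]
j=4: 5≤5, i=3, swap(3,4) ⇒ [5,5,5,5,6,6,5]
(after j=4) nums = [5,5,5,5,6,6,5]

[5,5,5,5,6,6,5]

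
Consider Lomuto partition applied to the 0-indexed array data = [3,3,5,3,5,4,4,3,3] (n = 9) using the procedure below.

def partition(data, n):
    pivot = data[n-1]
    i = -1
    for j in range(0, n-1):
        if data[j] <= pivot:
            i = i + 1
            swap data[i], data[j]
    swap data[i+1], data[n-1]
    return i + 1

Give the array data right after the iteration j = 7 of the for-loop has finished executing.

[3,3,3,3,5,4,4,5,3]

pivot = data[8] = 3; i = -1
j=0: data[0]=3 ≤ 3 → i=0, swap data[0],data[0] (no change) → [3,3,5,3,5,4,4,3,3]
j=1: data[1]=3 ≤ 3 → i=1, swap data[1],data[1] (no change) → [3,3,5,3,5,4,4,3,3]
j=2: data[2]=5 > 3 → no swap
j=3: data[3]=3 ≤ 3 → i=2, swap data[2],data[3] → [3,3,3,5,5,4,4,3,3]
j=4: data[4]=5 > 3 → no swap
j=5: data[5]=4 > 3 → no swap
j=6: data[6]=4 > 3 → no swap
j=7: data[7]=3 ≤ 3 → i=3, swap data[3],data[7] → [3,3,3,3,5,4,4,5,3]
(after j=7) data = [3,3,3,3,5,4,4,5,3]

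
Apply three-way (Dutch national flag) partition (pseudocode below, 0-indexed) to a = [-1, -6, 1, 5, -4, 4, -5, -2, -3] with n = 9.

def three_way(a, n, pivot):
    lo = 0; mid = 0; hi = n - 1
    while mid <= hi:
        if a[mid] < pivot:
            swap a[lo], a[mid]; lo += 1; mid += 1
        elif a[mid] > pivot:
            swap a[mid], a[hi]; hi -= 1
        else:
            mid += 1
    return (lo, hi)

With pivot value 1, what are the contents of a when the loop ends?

[-1, -6, -3, -4, -2, -5, 1, 4, 5]

lo=0 mid=0 hi=8
-1<1: swap(0,0), lo=1 mid=1 ⇒ [-1, -6, 1, 5, -4, 4, -5, -2, -3]
-6<1: swap(1,1), lo=2 mid=2 ⇒ [-1, -6, 1, 5, -4, 4, -5, -2, -3]
1=1: mid=3
5>1: swap(3,8), hi=7 ⇒ [-1, -6, 1, -3, -4, 4, -5, -2, 5]
-3<1: swap(2,3), lo=3 mid=4 ⇒ [-1, -6, -3, 1, -4, 4, -5, -2, 5]
-4<1: swap(3,4), lo=4 mid=5 ⇒ [-1, -6, -3, -4, 1, 4, -5, -2, 5]
4>1: swap(5,7), hi=6 ⇒ [-1, -6, -3, -4, 1, -2, -5, 4, 5]
-2<1: swap(4,5), lo=5 mid=6 ⇒ [-1, -6, -3, -4, -2, 1, -5, 4, 5]
-5<1: swap(5,6), lo=6 mid=7 ⇒ [-1, -6, -3, -4, -2, -5, 1, 4, 5]
done. lo=6 hi=6; a=[-1, -6, -3, -4, -2, -5, 1, 4, 5]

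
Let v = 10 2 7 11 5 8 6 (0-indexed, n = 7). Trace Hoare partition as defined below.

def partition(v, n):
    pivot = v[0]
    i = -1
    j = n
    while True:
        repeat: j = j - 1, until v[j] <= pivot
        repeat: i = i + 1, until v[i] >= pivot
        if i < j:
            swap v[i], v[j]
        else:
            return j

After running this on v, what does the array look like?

6 2 7 8 5 11 10

pivot=10
j stops at 6 (6), i stops at 0 (10); swap ⇒ 6 2 7 11 5 8 10
j stops at 5 (8), i stops at 3 (11); swap ⇒ 6 2 7 8 5 11 10
j stops at 4, i stops at 5; i≥j ⇒ return 4. v=6 2 7 8 5 11 10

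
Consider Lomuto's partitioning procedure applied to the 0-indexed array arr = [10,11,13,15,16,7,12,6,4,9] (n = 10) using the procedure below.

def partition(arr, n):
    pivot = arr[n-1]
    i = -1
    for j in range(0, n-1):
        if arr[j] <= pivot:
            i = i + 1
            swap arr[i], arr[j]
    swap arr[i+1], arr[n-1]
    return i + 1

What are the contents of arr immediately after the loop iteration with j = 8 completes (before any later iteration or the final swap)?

pivot=9, i=-1
j=0: 10>9, skip
j=1: 11>9, skip
j=2: 13>9, skip
j=3: 15>9, skip
j=4: 16>9, skip
j=5: 7≤9, i=0, swap(0,5) ⇒ [7,11,13,15,16,10,12,6,4,9]
j=6: 12>9, skip
j=7: 6≤9, i=1, swap(1,7) ⇒ [7,6,13,15,16,10,12,11,4,9]
j=8: 4≤9, i=2, swap(2,8) ⇒ [7,6,4,15,16,10,12,11,13,9]
(after j=8) arr = [7,6,4,15,16,10,12,11,13,9]

[7,6,4,15,16,10,12,11,13,9]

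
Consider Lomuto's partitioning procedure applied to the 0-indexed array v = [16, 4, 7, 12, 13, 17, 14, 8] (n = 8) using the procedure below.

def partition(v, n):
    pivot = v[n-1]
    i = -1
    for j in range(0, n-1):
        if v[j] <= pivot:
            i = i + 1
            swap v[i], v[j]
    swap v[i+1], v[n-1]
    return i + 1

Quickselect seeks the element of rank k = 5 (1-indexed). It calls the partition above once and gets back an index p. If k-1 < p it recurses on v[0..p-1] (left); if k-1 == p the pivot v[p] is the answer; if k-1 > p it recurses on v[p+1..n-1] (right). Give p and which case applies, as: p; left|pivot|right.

2; right

pivot = v[7] = 8; i = -1
j=0: v[0]=16 > 8 → no swap
j=1: v[1]=4 ≤ 8 → i=0, swap v[0],v[1] → [4, 16, 7, 12, 13, 17, 14, 8]
j=2: v[2]=7 ≤ 8 → i=1, swap v[1],v[2] → [4, 7, 16, 12, 13, 17, 14, 8]
j=3: v[3]=12 > 8 → no swap
j=4: v[4]=13 > 8 → no swap
j=5: v[5]=17 > 8 → no swap
j=6: v[6]=14 > 8 → no swap
final swap v[2],v[7] → [4, 7, 8, 12, 13, 17, 14, 16]; return 2
p = 2; k-1 = 4 > 2 ⇒ right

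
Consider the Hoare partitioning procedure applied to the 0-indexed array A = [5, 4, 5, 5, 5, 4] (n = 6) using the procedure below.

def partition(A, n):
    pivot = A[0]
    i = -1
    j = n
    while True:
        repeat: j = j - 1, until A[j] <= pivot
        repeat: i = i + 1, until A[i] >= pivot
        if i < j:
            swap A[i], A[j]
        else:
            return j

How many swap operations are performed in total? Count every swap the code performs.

pivot=5
j stops at 5 (4), i stops at 0 (5); swap ⇒ [4, 4, 5, 5, 5, 5]
j stops at 4 (5), i stops at 2 (5); swap ⇒ [4, 4, 5, 5, 5, 5]
j stops at 3, i stops at 3; i≥j ⇒ return 3. A=[4, 4, 5, 5, 5, 5]

2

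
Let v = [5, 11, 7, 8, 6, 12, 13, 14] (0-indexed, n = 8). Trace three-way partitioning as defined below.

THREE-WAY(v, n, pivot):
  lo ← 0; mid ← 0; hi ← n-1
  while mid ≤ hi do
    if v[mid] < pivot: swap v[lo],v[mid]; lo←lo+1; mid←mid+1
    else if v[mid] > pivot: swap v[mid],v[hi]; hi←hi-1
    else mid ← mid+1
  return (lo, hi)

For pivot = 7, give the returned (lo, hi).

(2, 2)

pivot = 7; lo=0, mid=0, hi=7
v[mid]=5<7: swap v[0],v[0]; lo=1,mid=1 → [5, 11, 7, 8, 6, 12, 13, 14]
v[mid]=11>7: swap v[1],v[7]; hi=6 → [5, 14, 7, 8, 6, 12, 13, 11]
v[mid]=14>7: swap v[1],v[6]; hi=5 → [5, 13, 7, 8, 6, 12, 14, 11]
v[mid]=13>7: swap v[1],v[5]; hi=4 → [5, 12, 7, 8, 6, 13, 14, 11]
v[mid]=12>7: swap v[1],v[4]; hi=3 → [5, 6, 7, 8, 12, 13, 14, 11]
v[mid]=6<7: swap v[1],v[1]; lo=2,mid=2 → [5, 6, 7, 8, 12, 13, 14, 11]
v[mid]=7=7: mid=3
v[mid]=8>7: swap v[3],v[3]; hi=2 → [5, 6, 7, 8, 12, 13, 14, 11]
end: lo=2, hi=2; v = [5, 6, 7, 8, 12, 13, 14, 11]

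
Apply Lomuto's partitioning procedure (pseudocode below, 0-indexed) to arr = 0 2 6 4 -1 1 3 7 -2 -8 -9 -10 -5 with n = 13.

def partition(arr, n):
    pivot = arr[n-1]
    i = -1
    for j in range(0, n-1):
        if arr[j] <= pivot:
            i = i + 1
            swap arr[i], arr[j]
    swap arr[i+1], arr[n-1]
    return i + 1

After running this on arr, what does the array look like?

pivot = arr[12] = -5; i = -1
j=0: arr[0]=0 > -5 → no swap
j=1: arr[1]=2 > -5 → no swap
j=2: arr[2]=6 > -5 → no swap
j=3: arr[3]=4 > -5 → no swap
j=4: arr[4]=-1 > -5 → no swap
j=5: arr[5]=1 > -5 → no swap
j=6: arr[6]=3 > -5 → no swap
j=7: arr[7]=7 > -5 → no swap
j=8: arr[8]=-2 > -5 → no swap
j=9: arr[9]=-8 ≤ -5 → i=0, swap arr[0],arr[9] → -8 2 6 4 -1 1 3 7 -2 0 -9 -10 -5
j=10: arr[10]=-9 ≤ -5 → i=1, swap arr[1],arr[10] → -8 -9 6 4 -1 1 3 7 -2 0 2 -10 -5
j=11: arr[11]=-10 ≤ -5 → i=2, swap arr[2],arr[11] → -8 -9 -10 4 -1 1 3 7 -2 0 2 6 -5
final swap arr[3],arr[12] → -8 -9 -10 -5 -1 1 3 7 -2 0 2 6 4; return 3

-8 -9 -10 -5 -1 1 3 7 -2 0 2 6 4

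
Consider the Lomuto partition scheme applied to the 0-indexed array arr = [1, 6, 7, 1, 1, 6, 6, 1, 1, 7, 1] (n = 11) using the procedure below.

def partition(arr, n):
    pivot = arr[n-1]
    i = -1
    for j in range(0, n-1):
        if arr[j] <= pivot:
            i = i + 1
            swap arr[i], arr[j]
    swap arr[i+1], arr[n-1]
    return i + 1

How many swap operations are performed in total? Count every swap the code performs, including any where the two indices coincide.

6

pivot = arr[10] = 1; i = -1
j=0: arr[0]=1 ≤ 1 → i=0, swap arr[0],arr[0] (no change) → [1, 6, 7, 1, 1, 6, 6, 1, 1, 7, 1]
j=1: arr[1]=6 > 1 → no swap
j=2: arr[2]=7 > 1 → no swap
j=3: arr[3]=1 ≤ 1 → i=1, swap arr[1],arr[3] → [1, 1, 7, 6, 1, 6, 6, 1, 1, 7, 1]
j=4: arr[4]=1 ≤ 1 → i=2, swap arr[2],arr[4] → [1, 1, 1, 6, 7, 6, 6, 1, 1, 7, 1]
j=5: arr[5]=6 > 1 → no swap
j=6: arr[6]=6 > 1 → no swap
j=7: arr[7]=1 ≤ 1 → i=3, swap arr[3],arr[7] → [1, 1, 1, 1, 7, 6, 6, 6, 1, 7, 1]
j=8: arr[8]=1 ≤ 1 → i=4, swap arr[4],arr[8] → [1, 1, 1, 1, 1, 6, 6, 6, 7, 7, 1]
j=9: arr[9]=7 > 1 → no swap
final swap arr[5],arr[10] → [1, 1, 1, 1, 1, 1, 6, 6, 7, 7, 6]; return 5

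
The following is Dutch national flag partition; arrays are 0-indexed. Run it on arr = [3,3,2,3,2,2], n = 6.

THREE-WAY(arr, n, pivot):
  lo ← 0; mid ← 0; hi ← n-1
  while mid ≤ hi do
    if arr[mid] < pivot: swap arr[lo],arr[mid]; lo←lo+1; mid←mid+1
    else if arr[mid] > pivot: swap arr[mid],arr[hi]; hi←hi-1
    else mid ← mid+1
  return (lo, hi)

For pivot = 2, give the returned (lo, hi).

pivot = 2; lo=0, mid=0, hi=5
arr[mid]=3>2: swap arr[0],arr[5]; hi=4 → [2,3,2,3,2,3]
arr[mid]=2=2: mid=1
arr[mid]=3>2: swap arr[1],arr[4]; hi=3 → [2,2,2,3,3,3]
arr[mid]=2=2: mid=2
arr[mid]=2=2: mid=3
arr[mid]=3>2: swap arr[3],arr[3]; hi=2 → [2,2,2,3,3,3]
end: lo=0, hi=2; arr = [2,2,2,3,3,3]

(0, 2)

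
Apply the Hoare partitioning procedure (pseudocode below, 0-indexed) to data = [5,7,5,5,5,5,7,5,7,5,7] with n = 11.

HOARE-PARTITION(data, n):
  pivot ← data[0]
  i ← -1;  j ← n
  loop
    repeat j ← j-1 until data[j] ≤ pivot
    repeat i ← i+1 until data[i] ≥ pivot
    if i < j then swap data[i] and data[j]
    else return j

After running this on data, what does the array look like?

[5,5,5,5,5,5,7,7,7,5,7]

pivot = data[0] = 5; i = -1, j = 11
j→9 (data[9]=5≤5), i→0 (data[0]=5≥5); i<j, swap → [5,7,5,5,5,5,7,5,7,5,7]
j→7 (data[7]=5≤5), i→1 (data[1]=7≥5); i<j, swap → [5,5,5,5,5,5,7,7,7,5,7]
j→5 (data[5]=5≤5), i→2 (data[2]=5≥5); i<j, swap → [5,5,5,5,5,5,7,7,7,5,7]
j→4 (data[4]=5≤5), i→3 (data[3]=5≥5); i<j, swap → [5,5,5,5,5,5,7,7,7,5,7]
j→3, i→4; i≥j, return j=3. data = [5,5,5,5,5,5,7,7,7,5,7]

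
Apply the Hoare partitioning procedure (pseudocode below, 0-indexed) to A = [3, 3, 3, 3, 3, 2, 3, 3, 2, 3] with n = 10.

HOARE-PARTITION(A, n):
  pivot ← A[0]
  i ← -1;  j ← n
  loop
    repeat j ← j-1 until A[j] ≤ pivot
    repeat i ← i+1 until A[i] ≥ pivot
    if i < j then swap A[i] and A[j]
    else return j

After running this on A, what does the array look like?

[3, 2, 3, 3, 2, 3, 3, 3, 3, 3]

pivot = A[0] = 3; i = -1, j = 10
j→9 (A[9]=3≤3), i→0 (A[0]=3≥3); i<j, swap → [3, 3, 3, 3, 3, 2, 3, 3, 2, 3]
j→8 (A[8]=2≤3), i→1 (A[1]=3≥3); i<j, swap → [3, 2, 3, 3, 3, 2, 3, 3, 3, 3]
j→7 (A[7]=3≤3), i→2 (A[2]=3≥3); i<j, swap → [3, 2, 3, 3, 3, 2, 3, 3, 3, 3]
j→6 (A[6]=3≤3), i→3 (A[3]=3≥3); i<j, swap → [3, 2, 3, 3, 3, 2, 3, 3, 3, 3]
j→5 (A[5]=2≤3), i→4 (A[4]=3≥3); i<j, swap → [3, 2, 3, 3, 2, 3, 3, 3, 3, 3]
j→4, i→5; i≥j, return j=4. A = [3, 2, 3, 3, 2, 3, 3, 3, 3, 3]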